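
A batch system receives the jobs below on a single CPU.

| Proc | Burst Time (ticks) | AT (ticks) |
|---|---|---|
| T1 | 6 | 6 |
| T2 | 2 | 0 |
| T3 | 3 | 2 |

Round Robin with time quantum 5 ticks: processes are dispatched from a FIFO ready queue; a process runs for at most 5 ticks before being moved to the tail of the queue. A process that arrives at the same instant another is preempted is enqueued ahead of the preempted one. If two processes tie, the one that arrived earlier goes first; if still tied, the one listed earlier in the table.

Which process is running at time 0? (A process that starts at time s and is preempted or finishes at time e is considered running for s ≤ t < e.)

Gantt: | T2 0-2 | T3 2-5 | idle 5-6 | T1 6-12 |
Completion: T1=12  T2=2  T3=5
Turnaround (C−A): T1=6  T2=2  T3=3

T2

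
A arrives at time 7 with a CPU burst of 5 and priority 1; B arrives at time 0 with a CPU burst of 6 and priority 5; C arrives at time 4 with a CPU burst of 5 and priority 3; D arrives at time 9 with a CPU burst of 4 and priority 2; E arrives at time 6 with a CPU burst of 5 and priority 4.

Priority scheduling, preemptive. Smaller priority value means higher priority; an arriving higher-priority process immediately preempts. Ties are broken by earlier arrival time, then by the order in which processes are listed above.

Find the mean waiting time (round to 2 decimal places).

Timeline: | B 0-4 | C 4-7 | A 7-12 | D 12-16 | C 16-18 | E 18-23 | B 23-25 |
Completion: A=12  B=25  C=18  D=16  E=23
Turnaround (C−A): A=5  B=25  C=14  D=7  E=17
Waiting times: A=0, B=19, C=9, D=3, E=12
Average waiting = (0+19+9+3+12) / 5 = 43/5 = 8.60

8.60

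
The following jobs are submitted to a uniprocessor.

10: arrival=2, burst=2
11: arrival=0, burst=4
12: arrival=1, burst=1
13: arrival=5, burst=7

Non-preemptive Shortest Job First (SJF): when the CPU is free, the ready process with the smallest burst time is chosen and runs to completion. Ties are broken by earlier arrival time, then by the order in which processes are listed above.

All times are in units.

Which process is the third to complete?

Gantt: | 11 0-4 | 12 4-5 | 10 5-7 | 13 7-14 |
Completion: 10=7  11=4  12=5  13=14
Turnaround (C−A): 10=5  11=4  12=4  13=9
Finish order: 11 → 12 → 10 → 13

10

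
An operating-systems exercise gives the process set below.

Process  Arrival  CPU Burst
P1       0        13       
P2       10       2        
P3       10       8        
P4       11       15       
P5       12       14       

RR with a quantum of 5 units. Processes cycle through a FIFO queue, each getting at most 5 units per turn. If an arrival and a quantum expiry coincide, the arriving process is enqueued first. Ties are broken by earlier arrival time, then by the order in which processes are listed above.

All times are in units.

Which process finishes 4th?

Gantt: | P1 0-10 | P2 10-12 | P3 12-17 | P1 17-20 | P4 20-25 | P5 25-30 | P3 30-33 | P4 33-38 | P5 38-43 | P4 43-48 | P5 48-52 |
Completion: P1=20  P2=12  P3=33  P4=48  P5=52
Turnaround (C−A): P1=20  P2=2  P3=23  P4=37  P5=40
Finish order: P2 → P1 → P3 → P4 → P5

P4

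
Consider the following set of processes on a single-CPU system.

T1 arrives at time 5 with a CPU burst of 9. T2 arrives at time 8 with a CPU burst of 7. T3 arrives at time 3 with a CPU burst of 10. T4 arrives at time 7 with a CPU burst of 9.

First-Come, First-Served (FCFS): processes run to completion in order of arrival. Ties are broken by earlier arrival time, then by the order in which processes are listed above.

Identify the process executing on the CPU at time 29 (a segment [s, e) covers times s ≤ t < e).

T4

Timeline: | idle 0-3 | T3 3-13 | T1 13-22 | T4 22-31 | T2 31-38 |
Completion: T1=22  T2=38  T3=13  T4=31
Turnaround (C−A): T1=17  T2=30  T3=10  T4=24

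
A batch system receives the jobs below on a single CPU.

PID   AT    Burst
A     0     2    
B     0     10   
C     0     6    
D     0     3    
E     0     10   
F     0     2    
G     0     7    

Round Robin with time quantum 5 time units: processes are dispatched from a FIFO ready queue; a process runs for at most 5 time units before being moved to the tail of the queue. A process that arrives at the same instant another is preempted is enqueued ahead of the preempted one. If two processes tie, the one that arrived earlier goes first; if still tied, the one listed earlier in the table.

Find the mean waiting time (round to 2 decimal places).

Gantt: | A 0-2 | B 2-7 | C 7-12 | D 12-15 | E 15-20 | F 20-22 | G 22-27 | B 27-32 | C 32-33 | E 33-38 | G 38-40 |
Completion: A=2  B=32  C=33  D=15  E=38  F=22  G=40
Turnaround (C−A): A=2  B=32  C=33  D=15  E=38  F=22  G=40
Waiting times: A=0, B=22, C=27, D=12, E=28, F=20, G=33
Average waiting = (0+22+27+12+28+20+33) / 7 = 142/7 = 20.29

20.29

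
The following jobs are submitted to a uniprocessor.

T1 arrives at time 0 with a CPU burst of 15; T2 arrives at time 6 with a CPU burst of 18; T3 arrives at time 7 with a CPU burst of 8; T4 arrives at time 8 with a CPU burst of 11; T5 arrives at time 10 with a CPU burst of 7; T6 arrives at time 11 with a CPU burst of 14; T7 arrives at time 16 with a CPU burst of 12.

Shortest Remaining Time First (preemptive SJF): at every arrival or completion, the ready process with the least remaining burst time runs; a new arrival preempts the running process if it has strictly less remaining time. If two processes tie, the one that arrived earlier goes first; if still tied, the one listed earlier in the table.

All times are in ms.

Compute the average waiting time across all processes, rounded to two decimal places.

24.29

Schedule: | T1 0-15 | T5 15-22 | T3 22-30 | T4 30-41 | T7 41-53 | T6 53-67 | T2 67-85 |
Completion: T1=15  T2=85  T3=30  T4=41  T5=22  T6=67  T7=53
Turnaround (C−A): T1=15  T2=79  T3=23  T4=33  T5=12  T6=56  T7=37
Waiting times: T1=0, T2=61, T3=15, T4=22, T5=5, T6=42, T7=25
Average waiting = (0+61+15+22+5+42+25) / 7 = 170/7 = 24.29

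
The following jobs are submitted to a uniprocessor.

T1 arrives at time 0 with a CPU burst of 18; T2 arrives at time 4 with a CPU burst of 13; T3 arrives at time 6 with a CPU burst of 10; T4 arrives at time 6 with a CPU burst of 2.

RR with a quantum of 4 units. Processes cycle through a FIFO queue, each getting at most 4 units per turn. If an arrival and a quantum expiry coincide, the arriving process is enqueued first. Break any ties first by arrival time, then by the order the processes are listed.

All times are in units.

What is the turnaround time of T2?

37

Gantt: | T1 0-4 | T2 4-8 | T1 8-12 | T3 12-16 | T4 16-18 | T2 18-22 | T1 22-26 | T3 26-30 | T2 30-34 | T1 34-38 | T3 38-40 | T2 40-41 | T1 41-43 |
Completion: T1=43  T2=41  T3=40  T4=18
Turnaround (C−A): T1=43  T2=37  T3=34  T4=12
Turnaround(T2) = completion − arrival = 41 − 4 = 37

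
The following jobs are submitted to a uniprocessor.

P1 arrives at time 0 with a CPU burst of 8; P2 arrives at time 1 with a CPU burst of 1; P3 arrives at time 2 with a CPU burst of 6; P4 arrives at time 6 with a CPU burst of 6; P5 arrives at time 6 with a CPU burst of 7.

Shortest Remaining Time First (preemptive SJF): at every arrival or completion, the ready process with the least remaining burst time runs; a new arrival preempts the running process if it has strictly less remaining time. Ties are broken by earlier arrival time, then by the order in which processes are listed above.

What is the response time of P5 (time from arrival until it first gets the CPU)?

Gantt: | P1 0-1 | P2 1-2 | P3 2-8 | P4 8-14 | P1 14-21 | P5 21-28 |
Completion: P1=21  P2=2  P3=8  P4=14  P5=28
Turnaround (C−A): P1=21  P2=1  P3=6  P4=8  P5=22
Response(P5) = first start − arrival = 21 − 6 = 15

15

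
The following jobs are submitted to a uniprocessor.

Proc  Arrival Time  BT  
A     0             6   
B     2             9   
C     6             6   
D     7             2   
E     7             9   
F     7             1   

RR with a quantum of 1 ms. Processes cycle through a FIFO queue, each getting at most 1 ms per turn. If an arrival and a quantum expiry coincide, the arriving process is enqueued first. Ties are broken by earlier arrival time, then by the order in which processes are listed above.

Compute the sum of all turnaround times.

Gantt: | A 0-2 | B 2-3 | A 3-4 | B 4-5 | A 5-6 | B 6-7 | C 7-8 | A 8-9 | D 9-10 | E 10-11 | F 11-12 | B 12-13 | C 13-14 | A 14-15 | D 15-16 | E 16-17 | B 17-18 | C 18-19 | E 19-20 | B 20-21 | C 21-22 | E 22-23 | B 23-24 | C 24-25 | E 25-26 | B 26-27 | C 27-28 | E 28-29 | B 29-30 | E 30-33 |
Completion: A=15  B=30  C=28  D=16  E=33  F=12
Turnaround (C−A): A=15  B=28  C=22  D=9  E=26  F=5
Turnaround = completion − arrival: A=15, B=28, C=22, D=9, E=26, F=5
Total turnaround = 15 + 28 + 22 + 9 + 26 + 5 = 105

105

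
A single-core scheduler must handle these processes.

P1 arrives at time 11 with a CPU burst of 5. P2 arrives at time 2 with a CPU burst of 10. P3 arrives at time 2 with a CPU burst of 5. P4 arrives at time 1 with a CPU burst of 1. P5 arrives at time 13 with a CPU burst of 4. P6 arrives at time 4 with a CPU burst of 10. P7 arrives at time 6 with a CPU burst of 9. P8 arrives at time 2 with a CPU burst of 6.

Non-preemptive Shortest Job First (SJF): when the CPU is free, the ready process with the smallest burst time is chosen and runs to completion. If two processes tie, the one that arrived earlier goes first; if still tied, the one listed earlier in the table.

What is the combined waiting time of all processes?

93

Schedule: | idle 0-1 | P4 1-2 | P3 2-7 | P8 7-13 | P5 13-17 | P1 17-22 | P7 22-31 | P2 31-41 | P6 41-51 |
Completion: P1=22  P2=41  P3=7  P4=2  P5=17  P6=51  P7=31  P8=13
Waiting = turnaround − burst: P1=6, P2=29, P3=0, P4=0, P5=0, P6=37, P7=16, P8=5
Total waiting = 6 + 29 + 0 + 0 + 0 + 37 + 16 + 5 = 93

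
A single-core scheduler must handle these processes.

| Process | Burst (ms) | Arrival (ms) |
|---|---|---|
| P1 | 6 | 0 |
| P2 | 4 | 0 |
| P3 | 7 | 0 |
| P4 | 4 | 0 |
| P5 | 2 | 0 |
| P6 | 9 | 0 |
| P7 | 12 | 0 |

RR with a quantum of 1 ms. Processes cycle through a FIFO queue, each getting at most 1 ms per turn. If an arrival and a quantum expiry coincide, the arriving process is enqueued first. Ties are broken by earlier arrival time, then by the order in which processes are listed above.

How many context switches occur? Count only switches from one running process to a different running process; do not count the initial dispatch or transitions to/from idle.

40

Gantt: | P1 0-1 | P2 1-2 | P3 2-3 | P4 3-4 | P5 4-5 | P6 5-6 | P7 6-7 | P1 7-8 | P2 8-9 | P3 9-10 | P4 10-11 | P5 11-12 | P6 12-13 | P7 13-14 | P1 14-15 | P2 15-16 | P3 16-17 | P4 17-18 | P6 18-19 | P7 19-20 | P1 20-21 | P2 21-22 | P3 22-23 | P4 23-24 | P6 24-25 | P7 25-26 | P1 26-27 | P3 27-28 | P6 28-29 | P7 29-30 | P1 30-31 | P3 31-32 | P6 32-33 | P7 33-34 | P3 34-35 | P6 35-36 | P7 36-37 | P6 37-38 | P7 38-39 | P6 39-40 | P7 40-44 |
Completion: P1=31  P2=22  P3=35  P4=24  P5=12  P6=40  P7=44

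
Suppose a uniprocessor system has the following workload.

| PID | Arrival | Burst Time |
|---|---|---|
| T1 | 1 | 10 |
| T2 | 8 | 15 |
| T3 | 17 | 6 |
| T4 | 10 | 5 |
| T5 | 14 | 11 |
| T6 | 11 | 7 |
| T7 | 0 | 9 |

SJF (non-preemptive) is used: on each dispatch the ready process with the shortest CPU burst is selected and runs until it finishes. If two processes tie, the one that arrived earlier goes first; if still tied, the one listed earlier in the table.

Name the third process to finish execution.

T4

Schedule: | T7 0-9 | T1 9-19 | T4 19-24 | T3 24-30 | T6 30-37 | T5 37-48 | T2 48-63 |
Completion: T1=19  T2=63  T3=30  T4=24  T5=48  T6=37  T7=9
Finish order: T7 → T1 → T4 → T3 → T6 → T5 → T2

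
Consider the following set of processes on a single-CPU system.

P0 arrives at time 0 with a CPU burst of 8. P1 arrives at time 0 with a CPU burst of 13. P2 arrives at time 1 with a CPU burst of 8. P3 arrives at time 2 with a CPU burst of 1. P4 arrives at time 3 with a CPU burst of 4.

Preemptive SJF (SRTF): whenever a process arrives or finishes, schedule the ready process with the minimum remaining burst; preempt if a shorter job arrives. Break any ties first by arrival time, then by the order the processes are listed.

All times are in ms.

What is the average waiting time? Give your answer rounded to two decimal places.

7.60

Gantt: | P0 0-2 | P3 2-3 | P4 3-7 | P0 7-13 | P2 13-21 | P1 21-34 |
Completion: P0=13  P1=34  P2=21  P3=3  P4=7
Turnaround (C−A): P0=13  P1=34  P2=20  P3=1  P4=4
Waiting times: P0=5, P1=21, P2=12, P3=0, P4=0
Average waiting = (5+21+12+0+0) / 5 = 38/5 = 7.60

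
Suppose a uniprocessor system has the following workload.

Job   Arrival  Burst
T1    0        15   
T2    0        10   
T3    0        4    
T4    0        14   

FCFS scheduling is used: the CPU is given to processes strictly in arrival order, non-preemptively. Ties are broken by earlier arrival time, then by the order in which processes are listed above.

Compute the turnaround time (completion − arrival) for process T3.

Gantt: | T1 0-15 | T2 15-25 | T3 25-29 | T4 29-43 |
Completion: T1=15  T2=25  T3=29  T4=43
Turnaround (C−A): T1=15  T2=25  T3=29  T4=43
Turnaround(T3) = completion − arrival = 29 − 0 = 29

29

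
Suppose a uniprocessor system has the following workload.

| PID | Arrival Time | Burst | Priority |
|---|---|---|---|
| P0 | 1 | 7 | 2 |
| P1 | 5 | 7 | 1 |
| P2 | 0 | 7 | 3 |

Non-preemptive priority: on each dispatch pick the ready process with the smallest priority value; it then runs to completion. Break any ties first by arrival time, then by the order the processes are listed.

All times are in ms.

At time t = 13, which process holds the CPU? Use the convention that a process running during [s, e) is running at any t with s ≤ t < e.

Gantt: | P2 0-7 | P1 7-14 | P0 14-21 |
Completion: P0=21  P1=14  P2=7

P1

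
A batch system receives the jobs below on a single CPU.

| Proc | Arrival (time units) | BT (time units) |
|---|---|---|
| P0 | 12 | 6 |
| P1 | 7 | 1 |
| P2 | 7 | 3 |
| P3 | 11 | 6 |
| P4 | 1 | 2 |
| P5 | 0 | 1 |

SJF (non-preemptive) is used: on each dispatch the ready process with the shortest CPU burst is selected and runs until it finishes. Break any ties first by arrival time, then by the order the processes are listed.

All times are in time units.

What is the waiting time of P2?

Timeline: | P5 0-1 | P4 1-3 | idle 3-7 | P1 7-8 | P2 8-11 | P3 11-17 | P0 17-23 |
Completion: P0=23  P1=8  P2=11  P3=17  P4=3  P5=1
Turnaround (C−A): P0=11  P1=1  P2=4  P3=6  P4=2  P5=1
Waiting(P2) = turnaround − burst = 4 − 3 = 1

1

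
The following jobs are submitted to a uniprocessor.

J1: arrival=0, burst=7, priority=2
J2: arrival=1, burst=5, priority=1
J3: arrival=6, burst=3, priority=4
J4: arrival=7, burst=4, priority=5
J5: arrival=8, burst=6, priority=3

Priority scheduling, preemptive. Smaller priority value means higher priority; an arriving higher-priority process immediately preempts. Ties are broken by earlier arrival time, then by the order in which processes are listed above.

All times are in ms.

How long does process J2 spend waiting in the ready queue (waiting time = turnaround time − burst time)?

0

Schedule: | J1 0-1 | J2 1-6 | J1 6-12 | J5 12-18 | J3 18-21 | J4 21-25 |
Completion: J1=12  J2=6  J3=21  J4=25  J5=18
Turnaround (C−A): J1=12  J2=5  J3=15  J4=18  J5=10
Waiting(J2) = turnaround − burst = 5 − 5 = 0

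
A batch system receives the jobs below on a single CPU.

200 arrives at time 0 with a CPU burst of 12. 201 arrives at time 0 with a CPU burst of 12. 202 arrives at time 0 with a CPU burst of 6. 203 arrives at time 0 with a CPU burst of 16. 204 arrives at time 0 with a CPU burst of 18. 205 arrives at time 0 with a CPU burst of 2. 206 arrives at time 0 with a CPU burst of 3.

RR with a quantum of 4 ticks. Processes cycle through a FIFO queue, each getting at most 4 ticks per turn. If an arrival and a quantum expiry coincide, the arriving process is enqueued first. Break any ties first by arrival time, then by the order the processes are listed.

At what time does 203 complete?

Gantt: | 200 0-4 | 201 4-8 | 202 8-12 | 203 12-16 | 204 16-20 | 205 20-22 | 206 22-25 | 200 25-29 | 201 29-33 | 202 33-35 | 203 35-39 | 204 39-43 | 200 43-47 | 201 47-51 | 203 51-55 | 204 55-59 | 203 59-63 | 204 63-69 |
Completion: 200=47  201=51  202=35  203=63  204=69  205=22  206=25

63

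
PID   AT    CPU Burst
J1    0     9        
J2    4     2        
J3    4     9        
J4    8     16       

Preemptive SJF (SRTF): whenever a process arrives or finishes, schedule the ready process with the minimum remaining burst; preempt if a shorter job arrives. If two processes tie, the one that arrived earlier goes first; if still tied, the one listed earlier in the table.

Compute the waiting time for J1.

2

Timeline: | J1 0-4 | J2 4-6 | J1 6-11 | J3 11-20 | J4 20-36 |
Completion: J1=11  J2=6  J3=20  J4=36
Turnaround (C−A): J1=11  J2=2  J3=16  J4=28
Waiting(J1) = turnaround − burst = 11 − 9 = 2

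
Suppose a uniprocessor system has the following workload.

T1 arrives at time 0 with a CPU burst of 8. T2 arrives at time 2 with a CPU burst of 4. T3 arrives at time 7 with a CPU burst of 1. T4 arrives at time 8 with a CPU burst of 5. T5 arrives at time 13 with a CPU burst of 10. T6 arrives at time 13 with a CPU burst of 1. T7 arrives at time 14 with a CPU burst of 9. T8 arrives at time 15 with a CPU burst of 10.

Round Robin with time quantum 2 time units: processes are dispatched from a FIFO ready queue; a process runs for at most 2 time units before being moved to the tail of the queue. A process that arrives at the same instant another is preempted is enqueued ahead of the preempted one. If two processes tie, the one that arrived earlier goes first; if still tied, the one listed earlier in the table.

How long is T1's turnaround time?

Timeline: | T1 0-2 | T2 2-4 | T1 4-6 | T2 6-8 | T1 8-10 | T3 10-11 | T4 11-13 | T1 13-15 | T5 15-17 | T6 17-18 | T4 18-20 | T7 20-22 | T8 22-24 | T5 24-26 | T4 26-27 | T7 27-29 | T8 29-31 | T5 31-33 | T7 33-35 | T8 35-37 | T5 37-39 | T7 39-41 | T8 41-43 | T5 43-45 | T7 45-46 | T8 46-48 |
Completion: T1=15  T2=8  T3=11  T4=27  T5=45  T6=18  T7=46  T8=48
Turnaround(T1) = completion − arrival = 15 − 0 = 15

15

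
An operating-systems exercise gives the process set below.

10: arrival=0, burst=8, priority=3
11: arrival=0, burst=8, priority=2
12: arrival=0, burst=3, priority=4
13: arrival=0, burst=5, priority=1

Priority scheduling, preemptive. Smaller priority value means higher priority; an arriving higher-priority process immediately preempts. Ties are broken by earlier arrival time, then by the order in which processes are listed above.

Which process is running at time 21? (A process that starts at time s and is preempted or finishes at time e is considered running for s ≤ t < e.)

12

Gantt: | 13 0-5 | 11 5-13 | 10 13-21 | 12 21-24 |
Completion: 10=21  11=13  12=24  13=5
Turnaround (C−A): 10=21  11=13  12=24  13=5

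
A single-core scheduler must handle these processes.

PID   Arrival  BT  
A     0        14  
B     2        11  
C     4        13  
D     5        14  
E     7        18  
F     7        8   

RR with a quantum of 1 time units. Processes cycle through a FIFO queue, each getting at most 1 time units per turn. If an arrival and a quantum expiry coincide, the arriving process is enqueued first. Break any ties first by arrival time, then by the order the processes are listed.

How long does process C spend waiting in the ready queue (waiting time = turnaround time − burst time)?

Schedule: | A 0-2 | B 2-3 | A 3-4 | B 4-5 | C 5-6 | A 6-7 | D 7-8 | B 8-9 | C 9-10 | E 10-11 | F 11-12 | A 12-13 | D 13-14 | B 14-15 | C 15-16 | E 16-17 | F 17-18 | A 18-19 | D 19-20 | B 20-21 | C 21-22 | E 22-23 | F 23-24 | A 24-25 | D 25-26 | B 26-27 | C 27-28 | E 28-29 | F 29-30 | A 30-31 | D 31-32 | B 32-33 | C 33-34 | E 34-35 | F 35-36 | A 36-37 | D 37-38 | B 38-39 | C 39-40 | E 40-41 | F 41-42 | A 42-43 | D 43-44 | B 44-45 | C 45-46 | E 46-47 | F 47-48 | A 48-49 | D 49-50 | B 50-51 | C 51-52 | E 52-53 | F 53-54 | A 54-55 | D 55-56 | B 56-57 | C 57-58 | E 58-59 | A 59-60 | D 60-61 | C 61-62 | E 62-63 | A 63-64 | D 64-65 | C 65-66 | E 66-67 | D 67-68 | C 68-69 | E 69-70 | D 70-71 | E 71-72 | D 72-73 | E 73-78 |
Completion: A=64  B=57  C=69  D=73  E=78  F=54
Waiting(C) = turnaround − burst = 65 − 13 = 52

52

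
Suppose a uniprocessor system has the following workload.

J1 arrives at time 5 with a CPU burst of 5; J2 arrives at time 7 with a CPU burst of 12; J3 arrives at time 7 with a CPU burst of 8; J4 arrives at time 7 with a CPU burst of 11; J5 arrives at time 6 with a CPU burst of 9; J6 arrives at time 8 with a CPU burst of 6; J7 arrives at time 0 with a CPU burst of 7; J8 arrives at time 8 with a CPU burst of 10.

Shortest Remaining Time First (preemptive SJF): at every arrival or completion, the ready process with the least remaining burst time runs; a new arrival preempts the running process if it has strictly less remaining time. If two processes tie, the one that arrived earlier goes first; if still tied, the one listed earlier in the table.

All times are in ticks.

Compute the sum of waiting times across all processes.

151

Gantt: | J7 0-7 | J1 7-12 | J6 12-18 | J3 18-26 | J5 26-35 | J8 35-45 | J4 45-56 | J2 56-68 |
Completion: J1=12  J2=68  J3=26  J4=56  J5=35  J6=18  J7=7  J8=45
Turnaround (C−A): J1=7  J2=61  J3=19  J4=49  J5=29  J6=10  J7=7  J8=37
Waiting = turnaround − burst: J1=2, J2=49, J3=11, J4=38, J5=20, J6=4, J7=0, J8=27
Total waiting = 2 + 49 + 11 + 38 + 20 + 4 + 0 + 27 = 151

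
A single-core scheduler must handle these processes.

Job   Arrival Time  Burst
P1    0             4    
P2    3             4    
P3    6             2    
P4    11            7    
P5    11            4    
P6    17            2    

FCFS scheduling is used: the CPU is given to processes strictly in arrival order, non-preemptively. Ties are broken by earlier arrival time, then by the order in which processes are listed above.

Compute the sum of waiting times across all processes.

Gantt: | P1 0-4 | P2 4-8 | P3 8-10 | idle 10-11 | P4 11-18 | P5 18-22 | P6 22-24 |
Completion: P1=4  P2=8  P3=10  P4=18  P5=22  P6=24
Turnaround (C−A): P1=4  P2=5  P3=4  P4=7  P5=11  P6=7
Waiting = turnaround − burst: P1=0, P2=1, P3=2, P4=0, P5=7, P6=5
Total waiting = 0 + 1 + 2 + 0 + 7 + 5 = 15

15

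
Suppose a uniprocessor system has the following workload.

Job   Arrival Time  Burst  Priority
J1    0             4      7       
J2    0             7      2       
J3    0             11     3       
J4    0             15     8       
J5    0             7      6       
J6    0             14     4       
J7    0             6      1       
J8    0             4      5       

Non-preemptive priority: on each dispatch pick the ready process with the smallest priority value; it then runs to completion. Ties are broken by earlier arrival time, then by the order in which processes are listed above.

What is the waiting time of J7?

0

Schedule: | J7 0-6 | J2 6-13 | J3 13-24 | J6 24-38 | J8 38-42 | J5 42-49 | J1 49-53 | J4 53-68 |
Completion: J1=53  J2=13  J3=24  J4=68  J5=49  J6=38  J7=6  J8=42
Waiting(J7) = turnaround − burst = 6 − 6 = 0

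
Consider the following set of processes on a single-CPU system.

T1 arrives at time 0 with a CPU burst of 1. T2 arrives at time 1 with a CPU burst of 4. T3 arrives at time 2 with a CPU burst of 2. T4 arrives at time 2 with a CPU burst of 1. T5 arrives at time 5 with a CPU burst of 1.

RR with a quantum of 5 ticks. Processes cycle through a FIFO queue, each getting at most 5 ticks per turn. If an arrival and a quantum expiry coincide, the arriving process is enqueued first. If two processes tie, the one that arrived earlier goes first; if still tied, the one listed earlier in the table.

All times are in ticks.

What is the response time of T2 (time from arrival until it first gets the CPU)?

Gantt: | T1 0-1 | T2 1-5 | T3 5-7 | T4 7-8 | T5 8-9 |
Completion: T1=1  T2=5  T3=7  T4=8  T5=9
Turnaround (C−A): T1=1  T2=4  T3=5  T4=6  T5=4
Response(T2) = first start − arrival = 1 − 1 = 0

0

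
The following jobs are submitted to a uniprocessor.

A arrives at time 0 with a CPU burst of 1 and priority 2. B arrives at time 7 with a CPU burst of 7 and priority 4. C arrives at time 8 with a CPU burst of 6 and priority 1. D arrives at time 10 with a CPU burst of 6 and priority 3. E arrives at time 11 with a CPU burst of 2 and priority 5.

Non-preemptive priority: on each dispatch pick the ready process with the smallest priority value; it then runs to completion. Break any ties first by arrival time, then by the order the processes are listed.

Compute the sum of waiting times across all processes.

Timeline: | A 0-1 | idle 1-7 | B 7-14 | C 14-20 | D 20-26 | E 26-28 |
Completion: A=1  B=14  C=20  D=26  E=28
Waiting = turnaround − burst: A=0, B=0, C=6, D=10, E=15
Total waiting = 0 + 0 + 6 + 10 + 15 = 31

31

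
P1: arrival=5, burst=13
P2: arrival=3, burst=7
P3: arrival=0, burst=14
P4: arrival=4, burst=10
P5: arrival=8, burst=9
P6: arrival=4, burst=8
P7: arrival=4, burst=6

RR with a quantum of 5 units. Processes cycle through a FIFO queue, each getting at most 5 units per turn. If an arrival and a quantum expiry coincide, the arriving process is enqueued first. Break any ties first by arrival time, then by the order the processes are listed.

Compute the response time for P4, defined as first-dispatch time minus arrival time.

Schedule: | P3 0-5 | P2 5-10 | P4 10-15 | P6 15-20 | P7 20-25 | P1 25-30 | P3 30-35 | P5 35-40 | P2 40-42 | P4 42-47 | P6 47-50 | P7 50-51 | P1 51-56 | P3 56-60 | P5 60-64 | P1 64-67 |
Completion: P1=67  P2=42  P3=60  P4=47  P5=64  P6=50  P7=51
Turnaround (C−A): P1=62  P2=39  P3=60  P4=43  P5=56  P6=46  P7=47
Response(P4) = first start − arrival = 10 − 4 = 6

6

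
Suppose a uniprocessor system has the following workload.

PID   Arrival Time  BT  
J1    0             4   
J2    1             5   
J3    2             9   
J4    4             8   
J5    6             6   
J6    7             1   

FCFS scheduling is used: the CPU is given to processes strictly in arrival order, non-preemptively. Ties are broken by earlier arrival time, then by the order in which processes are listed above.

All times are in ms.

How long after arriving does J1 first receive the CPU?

0

Timeline: | J1 0-4 | J2 4-9 | J3 9-18 | J4 18-26 | J5 26-32 | J6 32-33 |
Completion: J1=4  J2=9  J3=18  J4=26  J5=32  J6=33
Turnaround (C−A): J1=4  J2=8  J3=16  J4=22  J5=26  J6=26
Response(J1) = first start − arrival = 0 − 0 = 0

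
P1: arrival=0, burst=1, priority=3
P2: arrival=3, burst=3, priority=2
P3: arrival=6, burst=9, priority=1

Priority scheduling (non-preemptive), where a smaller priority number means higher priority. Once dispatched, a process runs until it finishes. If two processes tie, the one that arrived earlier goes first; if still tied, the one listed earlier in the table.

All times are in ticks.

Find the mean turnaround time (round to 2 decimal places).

4.33

Schedule: | P1 0-1 | idle 1-3 | P2 3-6 | P3 6-15 |
Completion: P1=1  P2=6  P3=15
Turnaround (C−A): P1=1  P2=3  P3=9
Turnaround times: P1=1, P2=3, P3=9
Average turnaround = (1+3+9) / 3 = 13/3 = 4.33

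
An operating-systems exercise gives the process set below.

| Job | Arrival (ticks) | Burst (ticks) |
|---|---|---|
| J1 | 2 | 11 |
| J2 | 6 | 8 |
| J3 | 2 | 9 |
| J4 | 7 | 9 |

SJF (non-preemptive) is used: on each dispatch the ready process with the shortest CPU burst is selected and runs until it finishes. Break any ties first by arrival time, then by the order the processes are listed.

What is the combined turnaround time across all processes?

Schedule: | idle 0-2 | J3 2-11 | J2 11-19 | J4 19-28 | J1 28-39 |
Completion: J1=39  J2=19  J3=11  J4=28
Turnaround (C−A): J1=37  J2=13  J3=9  J4=21
Turnaround = completion − arrival: J1=37, J2=13, J3=9, J4=21
Total turnaround = 37 + 13 + 9 + 21 = 80

80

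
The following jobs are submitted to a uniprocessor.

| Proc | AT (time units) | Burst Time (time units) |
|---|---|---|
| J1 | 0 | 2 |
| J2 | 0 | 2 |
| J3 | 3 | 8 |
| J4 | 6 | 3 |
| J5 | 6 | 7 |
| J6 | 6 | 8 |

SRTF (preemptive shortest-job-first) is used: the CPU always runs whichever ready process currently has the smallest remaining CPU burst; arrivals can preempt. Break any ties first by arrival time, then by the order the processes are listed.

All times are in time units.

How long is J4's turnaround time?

3

Schedule: | J1 0-2 | J2 2-4 | J3 4-6 | J4 6-9 | J3 9-15 | J5 15-22 | J6 22-30 |
Completion: J1=2  J2=4  J3=15  J4=9  J5=22  J6=30
Turnaround(J4) = completion − arrival = 9 − 6 = 3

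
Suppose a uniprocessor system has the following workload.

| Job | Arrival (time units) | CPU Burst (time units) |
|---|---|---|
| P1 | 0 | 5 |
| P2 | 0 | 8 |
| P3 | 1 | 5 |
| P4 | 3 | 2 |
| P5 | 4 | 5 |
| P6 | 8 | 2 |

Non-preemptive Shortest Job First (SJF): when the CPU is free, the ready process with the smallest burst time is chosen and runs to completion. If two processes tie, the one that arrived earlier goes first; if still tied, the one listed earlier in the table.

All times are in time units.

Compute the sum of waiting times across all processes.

41

Schedule: | P1 0-5 | P4 5-7 | P3 7-12 | P6 12-14 | P5 14-19 | P2 19-27 |
Completion: P1=5  P2=27  P3=12  P4=7  P5=19  P6=14
Waiting = turnaround − burst: P1=0, P2=19, P3=6, P4=2, P5=10, P6=4
Total waiting = 0 + 19 + 6 + 2 + 10 + 4 = 41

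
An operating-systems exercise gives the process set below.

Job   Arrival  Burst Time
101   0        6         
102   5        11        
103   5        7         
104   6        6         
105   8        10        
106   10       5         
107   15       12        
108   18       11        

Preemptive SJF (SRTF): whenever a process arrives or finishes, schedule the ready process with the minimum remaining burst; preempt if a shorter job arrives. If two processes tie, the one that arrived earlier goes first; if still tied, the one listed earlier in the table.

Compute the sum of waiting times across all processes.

127

Schedule: | 101 0-6 | 104 6-12 | 106 12-17 | 103 17-24 | 105 24-34 | 102 34-45 | 108 45-56 | 107 56-68 |
Completion: 101=6  102=45  103=24  104=12  105=34  106=17  107=68  108=56
Waiting = turnaround − burst: 101=0, 102=29, 103=12, 104=0, 105=16, 106=2, 107=41, 108=27
Total waiting = 0 + 29 + 12 + 0 + 16 + 2 + 41 + 27 = 127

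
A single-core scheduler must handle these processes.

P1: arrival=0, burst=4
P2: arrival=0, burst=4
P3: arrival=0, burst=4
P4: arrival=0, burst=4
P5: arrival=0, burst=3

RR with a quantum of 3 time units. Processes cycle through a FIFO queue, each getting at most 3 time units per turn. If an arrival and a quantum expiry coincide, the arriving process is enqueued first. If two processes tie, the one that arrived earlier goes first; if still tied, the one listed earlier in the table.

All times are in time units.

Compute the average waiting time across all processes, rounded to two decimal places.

13.20

Gantt: | P1 0-3 | P2 3-6 | P3 6-9 | P4 9-12 | P5 12-15 | P1 15-16 | P2 16-17 | P3 17-18 | P4 18-19 |
Completion: P1=16  P2=17  P3=18  P4=19  P5=15
Waiting times: P1=12, P2=13, P3=14, P4=15, P5=12
Average waiting = (12+13+14+15+12) / 5 = 66/5 = 13.20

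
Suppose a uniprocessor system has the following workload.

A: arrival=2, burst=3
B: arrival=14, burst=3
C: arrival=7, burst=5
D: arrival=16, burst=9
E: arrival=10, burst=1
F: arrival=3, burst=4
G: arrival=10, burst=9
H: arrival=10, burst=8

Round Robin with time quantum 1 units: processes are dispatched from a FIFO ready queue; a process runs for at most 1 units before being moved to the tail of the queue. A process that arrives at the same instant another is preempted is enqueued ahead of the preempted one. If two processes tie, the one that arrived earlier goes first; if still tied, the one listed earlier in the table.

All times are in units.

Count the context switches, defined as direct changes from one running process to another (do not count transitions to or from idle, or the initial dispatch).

Schedule: | idle 0-2 | A 2-3 | F 3-4 | A 4-5 | F 5-6 | A 6-7 | F 7-8 | C 8-9 | F 9-10 | C 10-11 | E 11-12 | G 12-13 | H 13-14 | C 14-15 | G 15-16 | B 16-17 | H 17-18 | C 18-19 | D 19-20 | G 20-21 | B 21-22 | H 22-23 | C 23-24 | D 24-25 | G 25-26 | B 26-27 | H 27-28 | D 28-29 | G 29-30 | H 30-31 | D 31-32 | G 32-33 | H 33-34 | D 34-35 | G 35-36 | H 36-37 | D 37-38 | G 38-39 | H 39-40 | D 40-41 | G 41-42 | D 42-44 |
Completion: A=7  B=27  C=24  D=44  E=12  F=10  G=42  H=40
Turnaround (C−A): A=5  B=13  C=17  D=28  E=2  F=7  G=32  H=30

40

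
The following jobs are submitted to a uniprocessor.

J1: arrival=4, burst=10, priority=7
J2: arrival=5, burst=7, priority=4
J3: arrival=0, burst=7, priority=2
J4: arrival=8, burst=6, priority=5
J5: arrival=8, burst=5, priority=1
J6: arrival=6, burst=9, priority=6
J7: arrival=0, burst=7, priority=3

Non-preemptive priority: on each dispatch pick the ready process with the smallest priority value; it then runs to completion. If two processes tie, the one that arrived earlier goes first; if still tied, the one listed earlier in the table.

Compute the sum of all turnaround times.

159

Gantt: | J3 0-7 | J7 7-14 | J5 14-19 | J2 19-26 | J4 26-32 | J6 32-41 | J1 41-51 |
Completion: J1=51  J2=26  J3=7  J4=32  J5=19  J6=41  J7=14
Turnaround = completion − arrival: J1=47, J2=21, J3=7, J4=24, J5=11, J6=35, J7=14
Total turnaround = 47 + 21 + 7 + 24 + 11 + 35 + 14 = 159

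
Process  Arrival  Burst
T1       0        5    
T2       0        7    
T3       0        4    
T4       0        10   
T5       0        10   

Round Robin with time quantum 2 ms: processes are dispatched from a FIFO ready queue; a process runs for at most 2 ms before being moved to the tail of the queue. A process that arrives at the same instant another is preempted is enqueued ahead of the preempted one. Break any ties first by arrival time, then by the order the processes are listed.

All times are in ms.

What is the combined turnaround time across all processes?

135

Gantt: | T1 0-2 | T2 2-4 | T3 4-6 | T4 6-8 | T5 8-10 | T1 10-12 | T2 12-14 | T3 14-16 | T4 16-18 | T5 18-20 | T1 20-21 | T2 21-23 | T4 23-25 | T5 25-27 | T2 27-28 | T4 28-30 | T5 30-32 | T4 32-34 | T5 34-36 |
Completion: T1=21  T2=28  T3=16  T4=34  T5=36
Turnaround (C−A): T1=21  T2=28  T3=16  T4=34  T5=36
Turnaround = completion − arrival: T1=21, T2=28, T3=16, T4=34, T5=36
Total turnaround = 21 + 28 + 16 + 34 + 36 = 135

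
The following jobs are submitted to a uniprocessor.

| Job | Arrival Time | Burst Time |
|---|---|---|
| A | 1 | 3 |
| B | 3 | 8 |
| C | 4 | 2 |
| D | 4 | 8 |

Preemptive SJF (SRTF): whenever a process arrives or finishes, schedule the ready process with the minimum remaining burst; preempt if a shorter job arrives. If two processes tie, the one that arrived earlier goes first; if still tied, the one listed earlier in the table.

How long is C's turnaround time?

2

Schedule: | idle 0-1 | A 1-4 | C 4-6 | B 6-14 | D 14-22 |
Completion: A=4  B=14  C=6  D=22
Turnaround (C−A): A=3  B=11  C=2  D=18
Turnaround(C) = completion − arrival = 6 − 4 = 2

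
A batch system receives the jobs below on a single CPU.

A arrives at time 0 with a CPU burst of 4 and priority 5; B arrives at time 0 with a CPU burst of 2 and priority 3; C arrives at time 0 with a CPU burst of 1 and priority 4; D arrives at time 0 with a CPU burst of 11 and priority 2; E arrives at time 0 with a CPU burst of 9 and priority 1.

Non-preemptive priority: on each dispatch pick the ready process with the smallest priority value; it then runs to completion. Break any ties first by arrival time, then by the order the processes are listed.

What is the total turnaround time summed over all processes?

101

Schedule: | E 0-9 | D 9-20 | B 20-22 | C 22-23 | A 23-27 |
Completion: A=27  B=22  C=23  D=20  E=9
Turnaround (C−A): A=27  B=22  C=23  D=20  E=9
Turnaround = completion − arrival: A=27, B=22, C=23, D=20, E=9
Total turnaround = 27 + 22 + 23 + 20 + 9 = 101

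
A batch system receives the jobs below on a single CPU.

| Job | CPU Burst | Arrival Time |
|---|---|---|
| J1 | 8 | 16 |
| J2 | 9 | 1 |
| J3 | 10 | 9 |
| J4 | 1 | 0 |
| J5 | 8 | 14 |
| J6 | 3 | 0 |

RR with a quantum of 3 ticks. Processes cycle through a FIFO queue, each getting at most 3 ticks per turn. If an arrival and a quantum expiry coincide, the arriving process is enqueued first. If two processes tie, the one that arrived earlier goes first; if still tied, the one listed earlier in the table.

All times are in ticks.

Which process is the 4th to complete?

Timeline: | J4 0-1 | J6 1-4 | J2 4-10 | J3 10-13 | J2 13-16 | J3 16-19 | J5 19-22 | J1 22-25 | J3 25-28 | J5 28-31 | J1 31-34 | J3 34-35 | J5 35-37 | J1 37-39 |
Completion: J1=39  J2=16  J3=35  J4=1  J5=37  J6=4
Turnaround (C−A): J1=23  J2=15  J3=26  J4=1  J5=23  J6=4
Finish order: J4 → J6 → J2 → J3 → J5 → J1

J3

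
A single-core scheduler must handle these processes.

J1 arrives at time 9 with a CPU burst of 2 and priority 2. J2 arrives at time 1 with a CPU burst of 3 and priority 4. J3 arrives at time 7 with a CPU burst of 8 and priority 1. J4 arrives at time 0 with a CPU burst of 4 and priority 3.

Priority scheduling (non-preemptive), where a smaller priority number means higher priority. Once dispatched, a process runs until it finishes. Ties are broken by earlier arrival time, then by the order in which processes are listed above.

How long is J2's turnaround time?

6

Timeline: | J4 0-4 | J2 4-7 | J3 7-15 | J1 15-17 |
Completion: J1=17  J2=7  J3=15  J4=4
Turnaround (C−A): J1=8  J2=6  J3=8  J4=4
Turnaround(J2) = completion − arrival = 7 − 1 = 6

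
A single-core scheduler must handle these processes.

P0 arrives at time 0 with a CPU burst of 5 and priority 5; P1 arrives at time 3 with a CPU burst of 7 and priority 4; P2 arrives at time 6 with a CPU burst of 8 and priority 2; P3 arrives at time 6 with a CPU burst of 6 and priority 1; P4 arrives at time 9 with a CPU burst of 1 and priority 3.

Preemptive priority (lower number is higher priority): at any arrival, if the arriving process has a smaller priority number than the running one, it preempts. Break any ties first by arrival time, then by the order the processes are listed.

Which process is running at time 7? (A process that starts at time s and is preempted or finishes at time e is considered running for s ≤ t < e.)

Schedule: | P0 0-3 | P1 3-6 | P3 6-12 | P2 12-20 | P4 20-21 | P1 21-25 | P0 25-27 |
Completion: P0=27  P1=25  P2=20  P3=12  P4=21
Turnaround (C−A): P0=27  P1=22  P2=14  P3=6  P4=12

P3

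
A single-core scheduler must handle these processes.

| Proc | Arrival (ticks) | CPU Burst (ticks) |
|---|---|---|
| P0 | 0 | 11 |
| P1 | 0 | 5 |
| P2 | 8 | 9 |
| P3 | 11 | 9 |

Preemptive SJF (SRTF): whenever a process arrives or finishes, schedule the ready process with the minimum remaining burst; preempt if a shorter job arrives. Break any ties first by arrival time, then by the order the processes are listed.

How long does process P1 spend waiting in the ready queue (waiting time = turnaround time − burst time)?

0

Schedule: | P1 0-5 | P0 5-16 | P2 16-25 | P3 25-34 |
Completion: P0=16  P1=5  P2=25  P3=34
Turnaround (C−A): P0=16  P1=5  P2=17  P3=23
Waiting(P1) = turnaround − burst = 5 − 5 = 0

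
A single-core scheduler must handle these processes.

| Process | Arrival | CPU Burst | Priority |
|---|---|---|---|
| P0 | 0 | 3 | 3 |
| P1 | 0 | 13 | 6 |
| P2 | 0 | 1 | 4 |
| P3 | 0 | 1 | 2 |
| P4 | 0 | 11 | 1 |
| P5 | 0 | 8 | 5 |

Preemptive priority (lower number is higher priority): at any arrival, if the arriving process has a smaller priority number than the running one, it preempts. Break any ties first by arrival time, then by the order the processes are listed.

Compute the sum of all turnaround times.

115

Schedule: | P4 0-11 | P3 11-12 | P0 12-15 | P2 15-16 | P5 16-24 | P1 24-37 |
Completion: P0=15  P1=37  P2=16  P3=12  P4=11  P5=24
Turnaround (C−A): P0=15  P1=37  P2=16  P3=12  P4=11  P5=24
Turnaround = completion − arrival: P0=15, P1=37, P2=16, P3=12, P4=11, P5=24
Total turnaround = 15 + 37 + 16 + 12 + 11 + 24 = 115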